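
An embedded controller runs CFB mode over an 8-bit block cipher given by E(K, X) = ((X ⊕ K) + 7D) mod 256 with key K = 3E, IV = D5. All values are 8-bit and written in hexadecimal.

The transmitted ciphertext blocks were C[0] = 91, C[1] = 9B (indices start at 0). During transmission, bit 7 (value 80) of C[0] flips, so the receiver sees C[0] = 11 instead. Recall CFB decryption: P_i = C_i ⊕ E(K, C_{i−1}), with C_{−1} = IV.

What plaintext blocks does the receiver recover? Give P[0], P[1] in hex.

P[0] = 79, P[1] = 37

Only C[0] changed, to 11. In CFB, a change in C_i flips the same bit in P_i and garbles P_{i+1}. Decrypting the received ciphertext:
P[0]: E(K, D5) = 68; 11 ⊕ 68 = 79.
P[1]: E(K, 11) = AC; 9B ⊕ AC = 37.
Blocks that differ from the original plaintext: P[0], P[1].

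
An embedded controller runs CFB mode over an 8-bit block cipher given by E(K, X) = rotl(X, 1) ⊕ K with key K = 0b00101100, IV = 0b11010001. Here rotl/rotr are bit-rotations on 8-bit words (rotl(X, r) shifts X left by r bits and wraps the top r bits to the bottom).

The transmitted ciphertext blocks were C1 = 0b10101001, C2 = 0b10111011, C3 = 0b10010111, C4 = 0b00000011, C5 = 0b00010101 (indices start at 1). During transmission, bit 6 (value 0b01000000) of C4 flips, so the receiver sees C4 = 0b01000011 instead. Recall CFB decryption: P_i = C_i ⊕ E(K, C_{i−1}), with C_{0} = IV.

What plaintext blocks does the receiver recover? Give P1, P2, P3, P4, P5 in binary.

Only C4 changed, to 0b01000011. In CFB, a change in C_i flips the same bit in P_i and garbles P_{i+1}. Decrypting the received ciphertext:
P1: E(K, 0b11010001) = 0b10001111; 0b10101001 ⊕ 0b10001111 = 0b00100110.
P2: E(K, 0b10101001) = 0b01111111; 0b10111011 ⊕ 0b01111111 = 0b11000100.
P3: E(K, 0b10111011) = 0b01011011; 0b10010111 ⊕ 0b01011011 = 0b11001100.
P4: E(K, 0b10010111) = 0b00000011; 0b01000011 ⊕ 0b00000011 = 0b01000000.
P5: E(K, 0b01000011) = 0b10101010; 0b00010101 ⊕ 0b10101010 = 0b10111111.
Blocks that differ from the original plaintext: P4, P5.

P1 = 0b00100110, P2 = 0b11000100, P3 = 0b11001100, P4 = 0b01000000, P5 = 0b10111111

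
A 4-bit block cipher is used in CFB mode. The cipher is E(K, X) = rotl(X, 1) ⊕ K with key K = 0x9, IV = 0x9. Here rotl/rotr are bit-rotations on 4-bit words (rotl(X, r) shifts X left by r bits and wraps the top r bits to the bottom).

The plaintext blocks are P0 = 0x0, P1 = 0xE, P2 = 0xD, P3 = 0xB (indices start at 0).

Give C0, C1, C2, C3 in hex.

CFB encryption: C_i = P_i ⊕ E(K, C_{i−1}), with C_{−1} = IV.
C0: E(K, 0x9) = 0xA; 0x0 ⊕ 0xA = 0xA.
C1: E(K, 0xA) = 0xC; 0xE ⊕ 0xC = 0x2.
C2: E(K, 0x2) = 0xD; 0xD ⊕ 0xD = 0x0.
C3: E(K, 0x0) = 0x9; 0xB ⊕ 0x9 = 0x2.

C0 = 0xA, C1 = 0x2, C2 = 0x0, C3 = 0x2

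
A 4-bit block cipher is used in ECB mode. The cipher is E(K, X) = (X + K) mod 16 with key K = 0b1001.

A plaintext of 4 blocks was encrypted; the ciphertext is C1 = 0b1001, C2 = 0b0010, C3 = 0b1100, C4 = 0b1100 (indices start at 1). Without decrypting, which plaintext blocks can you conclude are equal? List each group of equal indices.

P3 = P4

ECB encrypts each block independently with the same key, so equal ciphertext blocks imply equal plaintext blocks.
C3 = C4 = 0b1100, so P3 = P4.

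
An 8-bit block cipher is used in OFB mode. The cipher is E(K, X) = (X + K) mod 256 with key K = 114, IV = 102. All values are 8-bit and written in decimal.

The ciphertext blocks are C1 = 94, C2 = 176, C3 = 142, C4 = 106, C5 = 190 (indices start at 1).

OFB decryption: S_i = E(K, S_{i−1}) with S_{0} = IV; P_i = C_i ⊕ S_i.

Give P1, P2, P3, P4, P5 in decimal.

P1: S = E(K, 102) = 216; 94 ⊕ 216 = 134.
P2: S = E(K, 216) = 74; 176 ⊕ 74 = 250.
P3: S = E(K, 74) = 188; 142 ⊕ 188 = 50.
P4: S = E(K, 188) = 46; 106 ⊕ 46 = 68.
P5: S = E(K, 46) = 160; 190 ⊕ 160 = 30.

P1 = 134, P2 = 250, P3 = 50, P4 = 68, P5 = 30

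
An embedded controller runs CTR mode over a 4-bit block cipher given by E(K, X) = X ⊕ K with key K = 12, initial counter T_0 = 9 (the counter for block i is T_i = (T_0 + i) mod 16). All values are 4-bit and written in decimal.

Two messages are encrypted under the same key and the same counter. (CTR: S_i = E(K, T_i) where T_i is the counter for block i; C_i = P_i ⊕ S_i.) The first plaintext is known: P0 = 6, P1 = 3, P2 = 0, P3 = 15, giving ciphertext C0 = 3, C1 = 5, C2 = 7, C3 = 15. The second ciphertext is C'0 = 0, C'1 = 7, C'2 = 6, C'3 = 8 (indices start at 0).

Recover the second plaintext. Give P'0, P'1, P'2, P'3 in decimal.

P'0 = 5, P'1 = 1, P'2 = 1, P'3 = 8

In CTR with a reused counter, both messages share the same keystream S_i, so C_i ⊕ C'_i = P_i ⊕ P'_i and thus P'_i = P_i ⊕ C_i ⊕ C'_i.
P'0: 6 ⊕ 3 ⊕ 0 = 5.
P'1: 3 ⊕ 5 ⊕ 7 = 1.
P'2: 0 ⊕ 7 ⊕ 6 = 1.
P'3: 15 ⊕ 15 ⊕ 8 = 8.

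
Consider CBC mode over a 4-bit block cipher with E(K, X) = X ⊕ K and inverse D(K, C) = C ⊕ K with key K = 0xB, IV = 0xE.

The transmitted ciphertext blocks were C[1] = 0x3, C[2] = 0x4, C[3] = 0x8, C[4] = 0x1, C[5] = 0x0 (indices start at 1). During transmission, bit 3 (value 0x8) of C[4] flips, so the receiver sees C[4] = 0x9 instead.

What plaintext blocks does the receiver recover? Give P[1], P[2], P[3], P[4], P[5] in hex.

CBC decryption: P_i = D(K, C_i) ⊕ C_{i−1}, with C_{0} = IV.
Only C[4] changed, to 0x9. In CBC, a change in C_i garbles P_i and flips the same bit in P_{i+1}. Decrypting the received ciphertext:
P[1]: D(K, 0x3) = 0x8; 0x8 ⊕ 0xE = 0x6.
P[2]: D(K, 0x4) = 0xF; 0xF ⊕ 0x3 = 0xC.
P[3]: D(K, 0x8) = 0x3; 0x3 ⊕ 0x4 = 0x7.
P[4]: D(K, 0x9) = 0x2; 0x2 ⊕ 0x8 = 0xA.
P[5]: D(K, 0x0) = 0xB; 0xB ⊕ 0x9 = 0x2.
Blocks that differ from the original plaintext: P[4], P[5].

P[1] = 0x6, P[2] = 0xC, P[3] = 0x7, P[4] = 0xA, P[5] = 0x2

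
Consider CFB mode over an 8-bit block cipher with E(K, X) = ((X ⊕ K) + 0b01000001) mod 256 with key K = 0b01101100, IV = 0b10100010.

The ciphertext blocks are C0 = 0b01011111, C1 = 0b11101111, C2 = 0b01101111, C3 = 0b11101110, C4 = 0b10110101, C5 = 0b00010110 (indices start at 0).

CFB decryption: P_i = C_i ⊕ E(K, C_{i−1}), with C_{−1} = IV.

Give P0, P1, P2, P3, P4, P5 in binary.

P0 = 0b01010000, P1 = 0b10011011, P2 = 0b10101011, P3 = 0b10101010, P4 = 0b01110110, P5 = 0b00001100

P0: E(K, 0b10100010) = 0b00001111; 0b01011111 ⊕ 0b00001111 = 0b01010000.
P1: E(K, 0b01011111) = 0b01110100; 0b11101111 ⊕ 0b01110100 = 0b10011011.
P2: E(K, 0b11101111) = 0b11000100; 0b01101111 ⊕ 0b11000100 = 0b10101011.
P3: E(K, 0b01101111) = 0b01000100; 0b11101110 ⊕ 0b01000100 = 0b10101010.
P4: E(K, 0b11101110) = 0b11000011; 0b10110101 ⊕ 0b11000011 = 0b01110110.
P5: E(K, 0b10110101) = 0b00011010; 0b00010110 ⊕ 0b00011010 = 0b00001100.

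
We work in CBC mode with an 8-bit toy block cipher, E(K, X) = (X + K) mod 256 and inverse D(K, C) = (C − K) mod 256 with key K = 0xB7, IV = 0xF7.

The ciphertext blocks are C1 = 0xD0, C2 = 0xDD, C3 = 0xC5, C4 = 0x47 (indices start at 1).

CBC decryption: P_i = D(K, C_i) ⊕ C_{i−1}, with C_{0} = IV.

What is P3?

P3 = 0xD3

P3: D(K, 0xC5) = 0x0E; 0x0E ⊕ 0xDD = 0xD3.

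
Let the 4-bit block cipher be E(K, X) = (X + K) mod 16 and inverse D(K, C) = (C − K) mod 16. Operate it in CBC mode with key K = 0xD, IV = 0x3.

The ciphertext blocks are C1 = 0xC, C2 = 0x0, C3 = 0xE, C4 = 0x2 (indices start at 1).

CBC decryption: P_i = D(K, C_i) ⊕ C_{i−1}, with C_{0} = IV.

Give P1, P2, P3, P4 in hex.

P1: D(K, 0xC) = 0xF; 0xF ⊕ 0x3 = 0xC.
P2: D(K, 0x0) = 0x3; 0x3 ⊕ 0xC = 0xF.
P3: D(K, 0xE) = 0x1; 0x1 ⊕ 0x0 = 0x1.
P4: D(K, 0x2) = 0x5; 0x5 ⊕ 0xE = 0xB.

P1 = 0xC, P2 = 0xF, P3 = 0x1, P4 = 0xB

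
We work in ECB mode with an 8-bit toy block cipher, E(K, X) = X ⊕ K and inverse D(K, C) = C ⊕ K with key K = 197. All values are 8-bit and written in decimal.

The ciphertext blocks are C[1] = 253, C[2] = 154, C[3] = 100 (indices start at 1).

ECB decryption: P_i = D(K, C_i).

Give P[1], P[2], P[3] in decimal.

P[1] = 56, P[2] = 95, P[3] = 161

P[1]: D(K, 253) = 56.
P[2]: D(K, 154) = 95.
P[3]: D(K, 100) = 161.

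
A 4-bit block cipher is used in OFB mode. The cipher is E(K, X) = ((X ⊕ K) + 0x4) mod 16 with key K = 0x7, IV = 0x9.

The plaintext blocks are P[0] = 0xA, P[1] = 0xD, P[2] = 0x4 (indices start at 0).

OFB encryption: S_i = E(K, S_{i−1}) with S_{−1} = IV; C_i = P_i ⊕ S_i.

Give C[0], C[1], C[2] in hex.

C[0]: S = E(K, 0x9) = 0x2; 0xA ⊕ 0x2 = 0x8.
C[1]: S = E(K, 0x2) = 0x9; 0xD ⊕ 0x9 = 0x4.
C[2]: S = E(K, 0x9) = 0x2; 0x4 ⊕ 0x2 = 0x6.

C[0] = 0x8, C[1] = 0x4, C[2] = 0x6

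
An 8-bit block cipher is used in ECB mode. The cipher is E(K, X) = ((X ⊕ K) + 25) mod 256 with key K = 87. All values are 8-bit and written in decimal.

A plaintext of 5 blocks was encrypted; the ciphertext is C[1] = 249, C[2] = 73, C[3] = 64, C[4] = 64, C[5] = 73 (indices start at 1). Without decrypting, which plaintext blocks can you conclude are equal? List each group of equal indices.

P[2] = P[5]; P[3] = P[4]

ECB encrypts each block independently with the same key, so equal ciphertext blocks imply equal plaintext blocks.
C[2] = C[5] = 73, so P[2] = P[5].
C[3] = C[4] = 64, so P[3] = P[4].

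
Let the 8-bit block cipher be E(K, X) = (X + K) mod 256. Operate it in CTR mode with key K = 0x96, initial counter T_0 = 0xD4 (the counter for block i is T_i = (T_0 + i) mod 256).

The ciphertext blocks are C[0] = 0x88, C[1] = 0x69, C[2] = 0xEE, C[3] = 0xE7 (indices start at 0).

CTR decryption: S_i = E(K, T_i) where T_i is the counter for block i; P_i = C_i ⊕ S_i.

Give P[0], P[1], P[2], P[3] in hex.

P[0]: T = 0xD4, S = E(K, T) = 0x6A; 0x88 ⊕ 0x6A = 0xE2.
P[1]: T = 0xD5, S = E(K, T) = 0x6B; 0x69 ⊕ 0x6B = 0x02.
P[2]: T = 0xD6, S = E(K, T) = 0x6C; 0xEE ⊕ 0x6C = 0x82.
P[3]: T = 0xD7, S = E(K, T) = 0x6D; 0xE7 ⊕ 0x6D = 0x8A.

P[0] = 0xE2, P[1] = 0x02, P[2] = 0x82, P[3] = 0x8A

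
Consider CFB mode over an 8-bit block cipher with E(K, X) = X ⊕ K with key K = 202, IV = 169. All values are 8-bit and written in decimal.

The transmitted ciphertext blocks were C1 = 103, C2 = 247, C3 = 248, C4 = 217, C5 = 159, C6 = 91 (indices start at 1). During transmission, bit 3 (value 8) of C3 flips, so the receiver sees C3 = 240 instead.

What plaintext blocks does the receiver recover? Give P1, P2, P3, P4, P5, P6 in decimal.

CFB decryption: P_i = C_i ⊕ E(K, C_{i−1}), with C_{0} = IV.
Only C3 changed, to 240. In CFB, a change in C_i flips the same bit in P_i and garbles P_{i+1}. Decrypting the received ciphertext:
P1: E(K, 169) = 99; 103 ⊕ 99 = 4.
P2: E(K, 103) = 173; 247 ⊕ 173 = 90.
P3: E(K, 247) = 61; 240 ⊕ 61 = 205.
P4: E(K, 240) = 58; 217 ⊕ 58 = 227.
P5: E(K, 217) = 19; 159 ⊕ 19 = 140.
P6: E(K, 159) = 85; 91 ⊕ 85 = 14.
Blocks that differ from the original plaintext: P3, P4.

P1 = 4, P2 = 90, P3 = 205, P4 = 227, P5 = 140, P6 = 14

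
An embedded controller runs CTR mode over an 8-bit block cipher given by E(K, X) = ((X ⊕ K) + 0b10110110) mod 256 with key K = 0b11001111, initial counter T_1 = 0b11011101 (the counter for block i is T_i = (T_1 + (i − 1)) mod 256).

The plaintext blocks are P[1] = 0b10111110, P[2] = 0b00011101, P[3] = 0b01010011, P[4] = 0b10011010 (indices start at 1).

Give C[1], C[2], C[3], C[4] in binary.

C[1] = 0b01110110, C[2] = 0b11011010, C[3] = 0b10010101, C[4] = 0b01111111

CTR encryption: S_i = E(K, T_i) where T_i is the counter for block i; C_i = P_i ⊕ S_i.
C[1]: T = 0b11011101, S = E(K, T) = 0b11001000; 0b10111110 ⊕ 0b11001000 = 0b01110110.
C[2]: T = 0b11011110, S = E(K, T) = 0b11000111; 0b00011101 ⊕ 0b11000111 = 0b11011010.
C[3]: T = 0b11011111, S = E(K, T) = 0b11000110; 0b01010011 ⊕ 0b11000110 = 0b10010101.
C[4]: T = 0b11100000, S = E(K, T) = 0b11100101; 0b10011010 ⊕ 0b11100101 = 0b01111111.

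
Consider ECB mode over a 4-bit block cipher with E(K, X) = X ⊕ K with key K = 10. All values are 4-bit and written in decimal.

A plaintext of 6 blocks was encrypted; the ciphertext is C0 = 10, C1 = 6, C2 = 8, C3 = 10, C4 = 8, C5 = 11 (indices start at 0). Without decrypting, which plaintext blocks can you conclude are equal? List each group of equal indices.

P0 = P3; P2 = P4

ECB encrypts each block independently with the same key, so equal ciphertext blocks imply equal plaintext blocks.
C0 = C3 = 10, so P0 = P3.
C2 = C4 = 8, so P2 = P4.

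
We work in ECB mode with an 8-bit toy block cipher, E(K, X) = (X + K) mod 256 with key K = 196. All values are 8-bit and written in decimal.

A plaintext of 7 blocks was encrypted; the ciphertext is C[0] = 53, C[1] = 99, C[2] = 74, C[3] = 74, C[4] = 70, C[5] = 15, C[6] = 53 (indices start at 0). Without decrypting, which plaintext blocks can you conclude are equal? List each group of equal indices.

ECB encrypts each block independently with the same key, so equal ciphertext blocks imply equal plaintext blocks.
C[0] = C[6] = 53, so P[0] = P[6].
C[2] = C[3] = 74, so P[2] = P[3].

P[0] = P[6]; P[2] = P[3]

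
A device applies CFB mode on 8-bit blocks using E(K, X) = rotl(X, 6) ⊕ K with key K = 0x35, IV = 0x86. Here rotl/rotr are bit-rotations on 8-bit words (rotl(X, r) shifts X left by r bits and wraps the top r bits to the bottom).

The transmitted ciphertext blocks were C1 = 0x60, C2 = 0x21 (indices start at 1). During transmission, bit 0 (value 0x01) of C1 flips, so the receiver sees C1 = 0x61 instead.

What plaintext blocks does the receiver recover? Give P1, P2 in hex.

CFB decryption: P_i = C_i ⊕ E(K, C_{i−1}), with C_{0} = IV.
Only C1 changed, to 0x61. In CFB, a change in C_i flips the same bit in P_i and garbles P_{i+1}. Decrypting the received ciphertext:
P1: E(K, 0x86) = 0x94; 0x61 ⊕ 0x94 = 0xF5.
P2: E(K, 0x61) = 0x6D; 0x21 ⊕ 0x6D = 0x4C.
Blocks that differ from the original plaintext: P1, P2.

P1 = 0xF5, P2 = 0x4C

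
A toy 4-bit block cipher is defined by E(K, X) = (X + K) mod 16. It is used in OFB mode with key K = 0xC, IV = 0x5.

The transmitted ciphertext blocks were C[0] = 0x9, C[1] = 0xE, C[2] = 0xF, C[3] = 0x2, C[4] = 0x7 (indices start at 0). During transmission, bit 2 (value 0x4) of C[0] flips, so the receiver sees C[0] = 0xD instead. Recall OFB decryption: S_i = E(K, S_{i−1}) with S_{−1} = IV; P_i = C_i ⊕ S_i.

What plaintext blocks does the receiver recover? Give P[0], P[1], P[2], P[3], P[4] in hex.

P[0] = 0xC, P[1] = 0x3, P[2] = 0x6, P[3] = 0x7, P[4] = 0x6

Only C[0] changed, to 0xD. In OFB, a change in C_i flips the same bit in P_i only; the keystream is unaffected. Decrypting the received ciphertext:
P[0]: S = E(K, 0x5) = 0x1; 0xD ⊕ 0x1 = 0xC.
P[1]: S = E(K, 0x1) = 0xD; 0xE ⊕ 0xD = 0x3.
P[2]: S = E(K, 0xD) = 0x9; 0xF ⊕ 0x9 = 0x6.
P[3]: S = E(K, 0x9) = 0x5; 0x2 ⊕ 0x5 = 0x7.
P[4]: S = E(K, 0x5) = 0x1; 0x7 ⊕ 0x1 = 0x6.
Blocks that differ from the original plaintext: P[0].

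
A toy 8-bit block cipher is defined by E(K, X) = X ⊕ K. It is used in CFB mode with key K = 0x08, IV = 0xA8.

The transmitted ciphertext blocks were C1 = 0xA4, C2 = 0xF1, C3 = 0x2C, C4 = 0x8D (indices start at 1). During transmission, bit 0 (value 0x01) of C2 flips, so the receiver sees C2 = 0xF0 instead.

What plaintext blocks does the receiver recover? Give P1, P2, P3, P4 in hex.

CFB decryption: P_i = C_i ⊕ E(K, C_{i−1}), with C_{0} = IV.
Only C2 changed, to 0xF0. In CFB, a change in C_i flips the same bit in P_i and garbles P_{i+1}. Decrypting the received ciphertext:
P1: E(K, 0xA8) = 0xA0; 0xA4 ⊕ 0xA0 = 0x04.
P2: E(K, 0xA4) = 0xAC; 0xF0 ⊕ 0xAC = 0x5C.
P3: E(K, 0xF0) = 0xF8; 0x2C ⊕ 0xF8 = 0xD4.
P4: E(K, 0x2C) = 0x24; 0x8D ⊕ 0x24 = 0xA9.
Blocks that differ from the original plaintext: P2, P3.

P1 = 0x04, P2 = 0x5C, P3 = 0xD4, P4 = 0xA9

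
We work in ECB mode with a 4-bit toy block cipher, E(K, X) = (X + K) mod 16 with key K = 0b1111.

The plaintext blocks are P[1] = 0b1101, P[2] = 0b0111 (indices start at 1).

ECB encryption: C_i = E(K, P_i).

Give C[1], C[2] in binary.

C[1] = 0b1100, C[2] = 0b0110

C[1]: E(K, 0b1101) = 0b1100.
C[2]: E(K, 0b0111) = 0b0110.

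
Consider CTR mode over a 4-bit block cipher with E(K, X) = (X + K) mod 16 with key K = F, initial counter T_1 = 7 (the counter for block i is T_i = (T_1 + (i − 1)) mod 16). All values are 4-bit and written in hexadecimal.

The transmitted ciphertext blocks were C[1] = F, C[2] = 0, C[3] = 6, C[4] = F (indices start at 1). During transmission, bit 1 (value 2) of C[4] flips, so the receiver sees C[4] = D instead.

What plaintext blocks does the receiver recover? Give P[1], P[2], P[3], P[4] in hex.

CTR decryption: S_i = E(K, T_i) where T_i is the counter for block i; P_i = C_i ⊕ S_i.
Only C[4] changed, to D. In CTR, a change in C_i flips the same bit in P_i only; the keystream is unaffected. Decrypting the received ciphertext:
P[1]: T = 7, S = E(K, T) = 6; F ⊕ 6 = 9.
P[2]: T = 8, S = E(K, T) = 7; 0 ⊕ 7 = 7.
P[3]: T = 9, S = E(K, T) = 8; 6 ⊕ 8 = E.
P[4]: T = A, S = E(K, T) = 9; D ⊕ 9 = 4.
Blocks that differ from the original plaintext: P[4].

P[1] = 9, P[2] = 7, P[3] = E, P[4] = 4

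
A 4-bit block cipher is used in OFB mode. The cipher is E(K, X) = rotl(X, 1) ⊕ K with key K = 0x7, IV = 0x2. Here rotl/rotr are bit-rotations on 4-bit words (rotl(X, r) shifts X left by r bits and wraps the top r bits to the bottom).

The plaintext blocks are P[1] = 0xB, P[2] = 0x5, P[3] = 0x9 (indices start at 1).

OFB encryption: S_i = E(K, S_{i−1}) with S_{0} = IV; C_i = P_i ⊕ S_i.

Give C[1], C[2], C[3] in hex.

C[1] = 0x8, C[2] = 0x4, C[3] = 0xC

C[1]: S = E(K, 0x2) = 0x3; 0xB ⊕ 0x3 = 0x8.
C[2]: S = E(K, 0x3) = 0x1; 0x5 ⊕ 0x1 = 0x4.
C[3]: S = E(K, 0x1) = 0x5; 0x9 ⊕ 0x5 = 0xC.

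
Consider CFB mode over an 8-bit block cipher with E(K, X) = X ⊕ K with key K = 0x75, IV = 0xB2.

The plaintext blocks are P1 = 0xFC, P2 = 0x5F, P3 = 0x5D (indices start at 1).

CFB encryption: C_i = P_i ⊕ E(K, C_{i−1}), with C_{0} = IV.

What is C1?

C1 = 0x3B

C1: E(K, 0xB2) = 0xC7; 0xFC ⊕ 0xC7 = 0x3B.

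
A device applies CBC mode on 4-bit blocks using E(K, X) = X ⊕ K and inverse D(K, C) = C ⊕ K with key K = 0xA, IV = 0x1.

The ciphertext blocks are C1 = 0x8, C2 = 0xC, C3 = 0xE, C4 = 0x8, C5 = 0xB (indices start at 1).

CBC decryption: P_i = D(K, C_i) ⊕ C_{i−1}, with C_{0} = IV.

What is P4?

P4: D(K, 0x8) = 0x2; 0x2 ⊕ 0xE = 0xC.

P4 = 0xC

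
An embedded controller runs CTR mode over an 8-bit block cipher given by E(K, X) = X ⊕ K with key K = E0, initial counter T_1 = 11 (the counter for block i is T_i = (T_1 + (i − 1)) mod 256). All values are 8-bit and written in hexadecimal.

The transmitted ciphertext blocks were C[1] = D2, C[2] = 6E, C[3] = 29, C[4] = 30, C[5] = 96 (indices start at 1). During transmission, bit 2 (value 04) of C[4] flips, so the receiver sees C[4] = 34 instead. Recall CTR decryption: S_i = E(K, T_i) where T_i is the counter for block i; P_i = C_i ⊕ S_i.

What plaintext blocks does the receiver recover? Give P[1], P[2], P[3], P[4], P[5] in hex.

Only C[4] changed, to 34. In CTR, a change in C_i flips the same bit in P_i only; the keystream is unaffected. Decrypting the received ciphertext:
P[1]: T = 11, S = E(K, T) = F1; D2 ⊕ F1 = 23.
P[2]: T = 12, S = E(K, T) = F2; 6E ⊕ F2 = 9C.
P[3]: T = 13, S = E(K, T) = F3; 29 ⊕ F3 = DA.
P[4]: T = 14, S = E(K, T) = F4; 34 ⊕ F4 = C0.
P[5]: T = 15, S = E(K, T) = F5; 96 ⊕ F5 = 63.
Blocks that differ from the original plaintext: P[4].

P[1] = 23, P[2] = 9C, P[3] = DA, P[4] = C0, P[5] = 63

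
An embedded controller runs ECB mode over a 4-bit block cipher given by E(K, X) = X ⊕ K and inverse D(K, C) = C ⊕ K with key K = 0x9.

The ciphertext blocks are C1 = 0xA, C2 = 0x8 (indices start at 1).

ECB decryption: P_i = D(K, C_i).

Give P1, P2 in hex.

P1: D(K, 0xA) = 0x3.
P2: D(K, 0x8) = 0x1.

P1 = 0x3, P2 = 0x1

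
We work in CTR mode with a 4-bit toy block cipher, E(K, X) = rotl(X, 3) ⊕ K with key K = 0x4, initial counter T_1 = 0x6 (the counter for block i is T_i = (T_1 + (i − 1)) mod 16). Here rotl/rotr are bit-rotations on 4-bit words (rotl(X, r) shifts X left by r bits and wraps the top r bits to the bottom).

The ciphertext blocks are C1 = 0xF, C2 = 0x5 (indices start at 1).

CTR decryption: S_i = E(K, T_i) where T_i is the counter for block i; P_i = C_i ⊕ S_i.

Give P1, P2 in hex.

P1 = 0x8, P2 = 0xA

P1: T = 0x6, S = E(K, T) = 0x7; 0xF ⊕ 0x7 = 0x8.
P2: T = 0x7, S = E(K, T) = 0xF; 0x5 ⊕ 0xF = 0xA.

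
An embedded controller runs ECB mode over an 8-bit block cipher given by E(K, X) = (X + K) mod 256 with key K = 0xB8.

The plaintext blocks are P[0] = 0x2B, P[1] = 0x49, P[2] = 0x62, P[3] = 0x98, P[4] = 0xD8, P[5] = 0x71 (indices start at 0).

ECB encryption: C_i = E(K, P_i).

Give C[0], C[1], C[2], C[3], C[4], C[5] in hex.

C[0] = 0xE3, C[1] = 0x01, C[2] = 0x1A, C[3] = 0x50, C[4] = 0x90, C[5] = 0x29

C[0]: E(K, 0x2B) = 0xE3.
C[1]: E(K, 0x49) = 0x01.
C[2]: E(K, 0x62) = 0x1A.
C[3]: E(K, 0x98) = 0x50.
C[4]: E(K, 0xD8) = 0x90.
C[5]: E(K, 0x71) = 0x29.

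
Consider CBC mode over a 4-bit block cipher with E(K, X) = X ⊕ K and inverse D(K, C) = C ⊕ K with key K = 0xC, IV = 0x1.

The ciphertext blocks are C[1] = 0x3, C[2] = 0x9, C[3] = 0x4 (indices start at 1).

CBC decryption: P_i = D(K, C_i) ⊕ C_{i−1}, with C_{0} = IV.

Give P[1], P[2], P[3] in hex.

P[1] = 0xE, P[2] = 0x6, P[3] = 0x1

P[1]: D(K, 0x3) = 0xF; 0xF ⊕ 0x1 = 0xE.
P[2]: D(K, 0x9) = 0x5; 0x5 ⊕ 0x3 = 0x6.
P[3]: D(K, 0x4) = 0x8; 0x8 ⊕ 0x9 = 0x1.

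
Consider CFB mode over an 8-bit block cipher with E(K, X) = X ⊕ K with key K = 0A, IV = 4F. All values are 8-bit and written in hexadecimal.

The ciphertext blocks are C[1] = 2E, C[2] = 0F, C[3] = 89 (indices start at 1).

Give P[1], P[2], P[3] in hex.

CFB decryption: P_i = C_i ⊕ E(K, C_{i−1}), with C_{0} = IV.
P[1]: E(K, 4F) = 45; 2E ⊕ 45 = 6B.
P[2]: E(K, 2E) = 24; 0F ⊕ 24 = 2B.
P[3]: E(K, 0F) = 05; 89 ⊕ 05 = 8C.

P[1] = 6B, P[2] = 2B, P[3] = 8C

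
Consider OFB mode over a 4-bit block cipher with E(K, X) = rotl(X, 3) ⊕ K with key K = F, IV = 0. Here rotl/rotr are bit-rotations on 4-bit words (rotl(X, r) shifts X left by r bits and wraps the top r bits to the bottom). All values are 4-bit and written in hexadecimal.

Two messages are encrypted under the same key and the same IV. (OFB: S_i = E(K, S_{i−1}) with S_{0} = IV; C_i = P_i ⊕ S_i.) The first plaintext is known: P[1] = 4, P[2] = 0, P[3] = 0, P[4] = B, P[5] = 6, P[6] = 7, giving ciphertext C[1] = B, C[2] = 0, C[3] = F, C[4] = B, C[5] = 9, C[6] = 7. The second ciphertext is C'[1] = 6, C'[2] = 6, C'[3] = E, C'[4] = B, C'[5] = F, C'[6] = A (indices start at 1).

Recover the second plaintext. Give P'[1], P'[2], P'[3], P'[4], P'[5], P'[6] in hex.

P'[1] = 9, P'[2] = 6, P'[3] = 1, P'[4] = B, P'[5] = 0, P'[6] = A

In OFB with a reused IV, both messages share the same keystream S_i, so C_i ⊕ C'_i = P_i ⊕ P'_i and thus P'_i = P_i ⊕ C_i ⊕ C'_i.
P'[1]: 4 ⊕ B ⊕ 6 = 9.
P'[2]: 0 ⊕ 0 ⊕ 6 = 6.
P'[3]: 0 ⊕ F ⊕ E = 1.
P'[4]: B ⊕ B ⊕ B = B.
P'[5]: 6 ⊕ 9 ⊕ F = 0.
P'[6]: 7 ⊕ 7 ⊕ A = A.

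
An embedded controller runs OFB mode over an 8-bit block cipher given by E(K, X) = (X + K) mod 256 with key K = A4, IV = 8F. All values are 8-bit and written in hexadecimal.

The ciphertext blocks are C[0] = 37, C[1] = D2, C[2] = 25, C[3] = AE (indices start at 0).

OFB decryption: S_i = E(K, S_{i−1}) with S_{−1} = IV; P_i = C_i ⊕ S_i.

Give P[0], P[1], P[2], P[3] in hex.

P[0]: S = E(K, 8F) = 33; 37 ⊕ 33 = 04.
P[1]: S = E(K, 33) = D7; D2 ⊕ D7 = 05.
P[2]: S = E(K, D7) = 7B; 25 ⊕ 7B = 5E.
P[3]: S = E(K, 7B) = 1F; AE ⊕ 1F = B1.

P[0] = 04, P[1] = 05, P[2] = 5E, P[3] = B1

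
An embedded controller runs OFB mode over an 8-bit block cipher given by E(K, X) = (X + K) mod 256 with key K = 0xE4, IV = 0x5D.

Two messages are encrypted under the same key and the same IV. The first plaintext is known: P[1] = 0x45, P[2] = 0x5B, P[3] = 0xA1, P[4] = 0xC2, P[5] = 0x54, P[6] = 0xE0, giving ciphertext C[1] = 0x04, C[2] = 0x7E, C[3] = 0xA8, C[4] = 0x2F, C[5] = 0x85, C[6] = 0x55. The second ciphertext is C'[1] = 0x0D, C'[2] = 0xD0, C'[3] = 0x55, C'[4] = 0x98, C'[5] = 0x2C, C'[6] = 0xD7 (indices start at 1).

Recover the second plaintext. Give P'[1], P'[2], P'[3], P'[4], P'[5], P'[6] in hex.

P'[1] = 0x4C, P'[2] = 0xF5, P'[3] = 0x5C, P'[4] = 0x75, P'[5] = 0xFD, P'[6] = 0x62

In OFB with a reused IV, both messages share the same keystream S_i, so C_i ⊕ C'_i = P_i ⊕ P'_i and thus P'_i = P_i ⊕ C_i ⊕ C'_i.
P'[1]: 0x45 ⊕ 0x04 ⊕ 0x0D = 0x4C.
P'[2]: 0x5B ⊕ 0x7E ⊕ 0xD0 = 0xF5.
P'[3]: 0xA1 ⊕ 0xA8 ⊕ 0x55 = 0x5C.
P'[4]: 0xC2 ⊕ 0x2F ⊕ 0x98 = 0x75.
P'[5]: 0x54 ⊕ 0x85 ⊕ 0x2C = 0xFD.
P'[6]: 0xE0 ⊕ 0x55 ⊕ 0xD7 = 0x62.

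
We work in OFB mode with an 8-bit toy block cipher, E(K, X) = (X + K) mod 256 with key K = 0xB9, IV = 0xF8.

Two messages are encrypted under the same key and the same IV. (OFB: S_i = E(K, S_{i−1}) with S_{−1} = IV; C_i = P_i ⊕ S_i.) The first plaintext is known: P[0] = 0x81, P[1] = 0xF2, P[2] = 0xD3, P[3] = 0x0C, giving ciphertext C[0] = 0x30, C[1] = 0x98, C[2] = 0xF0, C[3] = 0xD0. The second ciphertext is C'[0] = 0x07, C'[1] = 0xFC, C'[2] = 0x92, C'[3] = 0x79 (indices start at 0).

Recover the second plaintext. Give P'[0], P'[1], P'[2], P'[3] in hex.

P'[0] = 0xB6, P'[1] = 0x96, P'[2] = 0xB1, P'[3] = 0xA5

In OFB with a reused IV, both messages share the same keystream S_i, so C_i ⊕ C'_i = P_i ⊕ P'_i and thus P'_i = P_i ⊕ C_i ⊕ C'_i.
P'[0]: 0x81 ⊕ 0x30 ⊕ 0x07 = 0xB6.
P'[1]: 0xF2 ⊕ 0x98 ⊕ 0xFC = 0x96.
P'[2]: 0xD3 ⊕ 0xF0 ⊕ 0x92 = 0xB1.
P'[3]: 0x0C ⊕ 0xD0 ⊕ 0x79 = 0xA5.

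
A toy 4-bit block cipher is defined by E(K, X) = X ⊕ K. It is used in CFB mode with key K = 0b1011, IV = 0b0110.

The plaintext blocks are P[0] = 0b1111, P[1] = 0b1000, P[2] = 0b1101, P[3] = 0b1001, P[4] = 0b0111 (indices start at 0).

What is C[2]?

CFB encryption: C_i = P_i ⊕ E(K, C_{i−1}), with C_{−1} = IV.
C[0]: E(K, 0b0110) = 0b1101; 0b1111 ⊕ 0b1101 = 0b0010.
C[1]: E(K, 0b0010) = 0b1001; 0b1000 ⊕ 0b1001 = 0b0001.
C[2]: E(K, 0b0001) = 0b1010; 0b1101 ⊕ 0b1010 = 0b0111.

C[2] = 0b0111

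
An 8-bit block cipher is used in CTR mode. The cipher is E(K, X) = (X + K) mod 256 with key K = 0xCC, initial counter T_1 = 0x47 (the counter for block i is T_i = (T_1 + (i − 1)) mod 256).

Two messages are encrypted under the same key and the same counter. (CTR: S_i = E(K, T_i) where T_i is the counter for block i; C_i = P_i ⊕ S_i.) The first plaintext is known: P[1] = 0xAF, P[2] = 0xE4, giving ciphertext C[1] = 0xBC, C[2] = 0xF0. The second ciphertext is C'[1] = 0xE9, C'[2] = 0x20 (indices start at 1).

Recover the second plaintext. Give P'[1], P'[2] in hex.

In CTR with a reused counter, both messages share the same keystream S_i, so C_i ⊕ C'_i = P_i ⊕ P'_i and thus P'_i = P_i ⊕ C_i ⊕ C'_i.
P'[1]: 0xAF ⊕ 0xBC ⊕ 0xE9 = 0xFA.
P'[2]: 0xE4 ⊕ 0xF0 ⊕ 0x20 = 0x34.

P'[1] = 0xFA, P'[2] = 0x34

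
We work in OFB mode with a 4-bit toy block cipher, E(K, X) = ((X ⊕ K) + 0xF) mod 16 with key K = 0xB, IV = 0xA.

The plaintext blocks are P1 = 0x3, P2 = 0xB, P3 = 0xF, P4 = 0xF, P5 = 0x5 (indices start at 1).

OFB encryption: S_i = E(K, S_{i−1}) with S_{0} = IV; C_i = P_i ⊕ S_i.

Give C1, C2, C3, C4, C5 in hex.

C1 = 0x3, C2 = 0x1, C3 = 0xF, C4 = 0x5, C5 = 0x5

C1: S = E(K, 0xA) = 0x0; 0x3 ⊕ 0x0 = 0x3.
C2: S = E(K, 0x0) = 0xA; 0xB ⊕ 0xA = 0x1.
C3: S = E(K, 0xA) = 0x0; 0xF ⊕ 0x0 = 0xF.
C4: S = E(K, 0x0) = 0xA; 0xF ⊕ 0xA = 0x5.
C5: S = E(K, 0xA) = 0x0; 0x5 ⊕ 0x0 = 0x5.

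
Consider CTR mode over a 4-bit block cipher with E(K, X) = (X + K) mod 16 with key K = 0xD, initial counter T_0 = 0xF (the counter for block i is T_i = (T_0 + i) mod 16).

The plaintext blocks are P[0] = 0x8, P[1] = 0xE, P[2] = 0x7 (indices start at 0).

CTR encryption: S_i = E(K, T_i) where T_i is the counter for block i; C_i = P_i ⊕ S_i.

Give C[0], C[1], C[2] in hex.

C[0] = 0x4, C[1] = 0x3, C[2] = 0x9

C[0]: T = 0xF, S = E(K, T) = 0xC; 0x8 ⊕ 0xC = 0x4.
C[1]: T = 0x0, S = E(K, T) = 0xD; 0xE ⊕ 0xD = 0x3.
C[2]: T = 0x1, S = E(K, T) = 0xE; 0x7 ⊕ 0xE = 0x9.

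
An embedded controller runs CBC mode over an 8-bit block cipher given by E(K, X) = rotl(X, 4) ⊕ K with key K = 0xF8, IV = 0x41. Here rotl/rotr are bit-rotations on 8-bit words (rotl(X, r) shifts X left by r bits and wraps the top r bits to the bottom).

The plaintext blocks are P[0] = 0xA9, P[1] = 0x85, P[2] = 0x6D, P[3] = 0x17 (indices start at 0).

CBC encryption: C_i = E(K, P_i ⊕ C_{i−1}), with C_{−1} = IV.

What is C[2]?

C[2] = 0x52

C[0]: P[0] ⊕ 0x41 = 0xE8; E(K, 0xE8) = 0x76.
C[1]: P[1] ⊕ 0x76 = 0xF3; E(K, 0xF3) = 0xC7.
C[2]: P[2] ⊕ 0xC7 = 0xAA; E(K, 0xAA) = 0x52.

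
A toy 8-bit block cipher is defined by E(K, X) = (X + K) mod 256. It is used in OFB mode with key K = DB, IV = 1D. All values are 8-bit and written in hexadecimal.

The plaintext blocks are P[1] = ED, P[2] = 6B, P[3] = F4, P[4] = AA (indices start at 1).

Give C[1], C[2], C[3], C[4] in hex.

C[1] = 15, C[2] = B8, C[3] = 5A, C[4] = 23

OFB encryption: S_i = E(K, S_{i−1}) with S_{0} = IV; C_i = P_i ⊕ S_i.
C[1]: S = E(K, 1D) = F8; ED ⊕ F8 = 15.
C[2]: S = E(K, F8) = D3; 6B ⊕ D3 = B8.
C[3]: S = E(K, D3) = AE; F4 ⊕ AE = 5A.
C[4]: S = E(K, AE) = 89; AA ⊕ 89 = 23.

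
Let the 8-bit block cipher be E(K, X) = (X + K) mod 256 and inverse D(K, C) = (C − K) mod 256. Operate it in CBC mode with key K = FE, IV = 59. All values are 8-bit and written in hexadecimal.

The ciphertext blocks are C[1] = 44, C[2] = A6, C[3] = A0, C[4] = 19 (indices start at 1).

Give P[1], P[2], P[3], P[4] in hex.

CBC decryption: P_i = D(K, C_i) ⊕ C_{i−1}, with C_{0} = IV.
P[1]: D(K, 44) = 46; 46 ⊕ 59 = 1F.
P[2]: D(K, A6) = A8; A8 ⊕ 44 = EC.
P[3]: D(K, A0) = A2; A2 ⊕ A6 = 04.
P[4]: D(K, 19) = 1B; 1B ⊕ A0 = BB.

P[1] = 1F, P[2] = EC, P[3] = 04, P[4] = BB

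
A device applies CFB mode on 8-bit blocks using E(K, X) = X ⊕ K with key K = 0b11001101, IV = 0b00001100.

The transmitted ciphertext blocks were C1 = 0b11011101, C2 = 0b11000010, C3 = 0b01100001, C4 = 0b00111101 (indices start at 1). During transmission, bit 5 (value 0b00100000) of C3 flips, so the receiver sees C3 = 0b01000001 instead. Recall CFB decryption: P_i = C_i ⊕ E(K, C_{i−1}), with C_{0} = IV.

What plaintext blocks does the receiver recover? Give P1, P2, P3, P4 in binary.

P1 = 0b00011100, P2 = 0b11010010, P3 = 0b01001110, P4 = 0b10110001

Only C3 changed, to 0b01000001. In CFB, a change in C_i flips the same bit in P_i and garbles P_{i+1}. Decrypting the received ciphertext:
P1: E(K, 0b00001100) = 0b11000001; 0b11011101 ⊕ 0b11000001 = 0b00011100.
P2: E(K, 0b11011101) = 0b00010000; 0b11000010 ⊕ 0b00010000 = 0b11010010.
P3: E(K, 0b11000010) = 0b00001111; 0b01000001 ⊕ 0b00001111 = 0b01001110.
P4: E(K, 0b01000001) = 0b10001100; 0b00111101 ⊕ 0b10001100 = 0b10110001.
Blocks that differ from the original plaintext: P3, P4.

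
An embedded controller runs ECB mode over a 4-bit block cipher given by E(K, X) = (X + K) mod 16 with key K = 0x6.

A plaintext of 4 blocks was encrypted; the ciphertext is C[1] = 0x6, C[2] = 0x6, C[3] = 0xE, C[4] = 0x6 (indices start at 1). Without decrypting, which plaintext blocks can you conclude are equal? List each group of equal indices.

ECB encrypts each block independently with the same key, so equal ciphertext blocks imply equal plaintext blocks.
C[1] = C[2] = C[4] = 0x6, so P[1] = P[2] = P[4].

P[1] = P[2] = P[4]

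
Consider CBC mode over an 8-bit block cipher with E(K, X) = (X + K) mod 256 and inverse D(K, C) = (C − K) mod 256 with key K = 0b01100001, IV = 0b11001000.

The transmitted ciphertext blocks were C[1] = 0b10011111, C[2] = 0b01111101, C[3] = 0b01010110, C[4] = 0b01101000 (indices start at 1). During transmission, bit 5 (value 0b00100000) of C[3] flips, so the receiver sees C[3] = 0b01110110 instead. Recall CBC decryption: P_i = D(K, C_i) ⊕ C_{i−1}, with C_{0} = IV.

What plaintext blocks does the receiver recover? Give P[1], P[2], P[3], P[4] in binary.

P[1] = 0b11110110, P[2] = 0b10000011, P[3] = 0b01101000, P[4] = 0b01110001

Only C[3] changed, to 0b01110110. In CBC, a change in C_i garbles P_i and flips the same bit in P_{i+1}. Decrypting the received ciphertext:
P[1]: D(K, 0b10011111) = 0b00111110; 0b00111110 ⊕ 0b11001000 = 0b11110110.
P[2]: D(K, 0b01111101) = 0b00011100; 0b00011100 ⊕ 0b10011111 = 0b10000011.
P[3]: D(K, 0b01110110) = 0b00010101; 0b00010101 ⊕ 0b01111101 = 0b01101000.
P[4]: D(K, 0b01101000) = 0b00000111; 0b00000111 ⊕ 0b01110110 = 0b01110001.
Blocks that differ from the original plaintext: P[3], P[4].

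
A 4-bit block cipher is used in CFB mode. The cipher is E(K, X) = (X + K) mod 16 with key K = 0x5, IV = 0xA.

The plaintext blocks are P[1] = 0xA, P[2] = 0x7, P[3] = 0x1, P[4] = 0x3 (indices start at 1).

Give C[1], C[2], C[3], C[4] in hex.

C[1] = 0x5, C[2] = 0xD, C[3] = 0x3, C[4] = 0xB

CFB encryption: C_i = P_i ⊕ E(K, C_{i−1}), with C_{0} = IV.
C[1]: E(K, 0xA) = 0xF; 0xA ⊕ 0xF = 0x5.
C[2]: E(K, 0x5) = 0xA; 0x7 ⊕ 0xA = 0xD.
C[3]: E(K, 0xD) = 0x2; 0x1 ⊕ 0x2 = 0x3.
C[4]: E(K, 0x3) = 0x8; 0x3 ⊕ 0x8 = 0xB.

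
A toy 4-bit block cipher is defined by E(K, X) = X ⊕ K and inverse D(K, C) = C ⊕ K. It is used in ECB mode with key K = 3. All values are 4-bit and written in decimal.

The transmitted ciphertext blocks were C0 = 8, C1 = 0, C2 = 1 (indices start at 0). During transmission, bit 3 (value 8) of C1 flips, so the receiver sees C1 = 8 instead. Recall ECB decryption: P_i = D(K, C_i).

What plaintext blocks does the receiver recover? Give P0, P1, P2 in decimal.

P0 = 11, P1 = 11, P2 = 2

Only C1 changed, to 8. In ECB, a change in C_i affects only P_i. Decrypting the received ciphertext:
P0: D(K, 8) = 11.
P1: D(K, 8) = 11.
P2: D(K, 1) = 2.
Blocks that differ from the original plaintext: P1.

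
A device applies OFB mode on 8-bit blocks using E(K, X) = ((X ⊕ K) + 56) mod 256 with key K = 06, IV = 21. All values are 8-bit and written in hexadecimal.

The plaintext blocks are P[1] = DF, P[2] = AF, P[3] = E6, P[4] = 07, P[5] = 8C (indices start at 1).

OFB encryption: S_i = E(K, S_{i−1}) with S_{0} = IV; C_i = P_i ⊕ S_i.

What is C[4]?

C[1]: S = E(K, 21) = 7D; DF ⊕ 7D = A2.
C[2]: S = E(K, 7D) = D1; AF ⊕ D1 = 7E.
C[3]: S = E(K, D1) = 2D; E6 ⊕ 2D = CB.
C[4]: S = E(K, 2D) = 81; 07 ⊕ 81 = 86.

C[4] = 86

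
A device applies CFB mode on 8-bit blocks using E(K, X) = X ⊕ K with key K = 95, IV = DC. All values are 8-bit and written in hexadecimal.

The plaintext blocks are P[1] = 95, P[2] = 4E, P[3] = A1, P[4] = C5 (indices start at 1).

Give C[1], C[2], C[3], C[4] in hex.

CFB encryption: C_i = P_i ⊕ E(K, C_{i−1}), with C_{0} = IV.
C[1]: E(K, DC) = 49; 95 ⊕ 49 = DC.
C[2]: E(K, DC) = 49; 4E ⊕ 49 = 07.
C[3]: E(K, 07) = 92; A1 ⊕ 92 = 33.
C[4]: E(K, 33) = A6; C5 ⊕ A6 = 63.

C[1] = DC, C[2] = 07, C[3] = 33, C[4] = 63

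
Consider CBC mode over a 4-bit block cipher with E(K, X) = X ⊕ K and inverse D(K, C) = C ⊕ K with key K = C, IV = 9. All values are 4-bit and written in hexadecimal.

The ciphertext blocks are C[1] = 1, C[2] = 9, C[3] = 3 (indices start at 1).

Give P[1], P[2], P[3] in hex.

P[1] = 4, P[2] = 4, P[3] = 6

CBC decryption: P_i = D(K, C_i) ⊕ C_{i−1}, with C_{0} = IV.
P[1]: D(K, 1) = D; D ⊕ 9 = 4.
P[2]: D(K, 9) = 5; 5 ⊕ 1 = 4.
P[3]: D(K, 3) = F; F ⊕ 9 = 6.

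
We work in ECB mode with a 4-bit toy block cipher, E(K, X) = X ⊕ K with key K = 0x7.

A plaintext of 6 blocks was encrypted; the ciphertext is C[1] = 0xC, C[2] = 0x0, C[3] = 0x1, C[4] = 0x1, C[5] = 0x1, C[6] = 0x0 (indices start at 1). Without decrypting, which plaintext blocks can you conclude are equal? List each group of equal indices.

ECB encrypts each block independently with the same key, so equal ciphertext blocks imply equal plaintext blocks.
C[2] = C[6] = 0x0, so P[2] = P[6].
C[3] = C[4] = C[5] = 0x1, so P[3] = P[4] = P[5].

P[2] = P[6]; P[3] = P[4] = P[5]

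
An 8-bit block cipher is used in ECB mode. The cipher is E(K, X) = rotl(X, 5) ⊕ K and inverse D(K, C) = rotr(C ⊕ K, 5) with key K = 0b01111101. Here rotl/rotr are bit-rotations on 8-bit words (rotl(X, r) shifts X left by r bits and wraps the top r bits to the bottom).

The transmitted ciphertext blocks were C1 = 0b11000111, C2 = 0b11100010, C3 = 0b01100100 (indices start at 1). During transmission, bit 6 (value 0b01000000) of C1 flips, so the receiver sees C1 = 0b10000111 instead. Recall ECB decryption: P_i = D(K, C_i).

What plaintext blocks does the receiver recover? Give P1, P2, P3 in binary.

P1 = 0b11010111, P2 = 0b11111100, P3 = 0b11001000

Only C1 changed, to 0b10000111. In ECB, a change in C_i affects only P_i. Decrypting the received ciphertext:
P1: D(K, 0b10000111) = 0b11010111.
P2: D(K, 0b11100010) = 0b11111100.
P3: D(K, 0b01100100) = 0b11001000.
Blocks that differ from the original plaintext: P1.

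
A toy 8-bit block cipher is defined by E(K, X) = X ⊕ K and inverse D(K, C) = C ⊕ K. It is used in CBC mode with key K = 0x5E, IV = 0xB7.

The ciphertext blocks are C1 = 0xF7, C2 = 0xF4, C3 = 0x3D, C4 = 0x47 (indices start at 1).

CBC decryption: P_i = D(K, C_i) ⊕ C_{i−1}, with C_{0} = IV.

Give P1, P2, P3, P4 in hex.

P1 = 0x1E, P2 = 0x5D, P3 = 0x97, P4 = 0x24

P1: D(K, 0xF7) = 0xA9; 0xA9 ⊕ 0xB7 = 0x1E.
P2: D(K, 0xF4) = 0xAA; 0xAA ⊕ 0xF7 = 0x5D.
P3: D(K, 0x3D) = 0x63; 0x63 ⊕ 0xF4 = 0x97.
P4: D(K, 0x47) = 0x19; 0x19 ⊕ 0x3D = 0x24.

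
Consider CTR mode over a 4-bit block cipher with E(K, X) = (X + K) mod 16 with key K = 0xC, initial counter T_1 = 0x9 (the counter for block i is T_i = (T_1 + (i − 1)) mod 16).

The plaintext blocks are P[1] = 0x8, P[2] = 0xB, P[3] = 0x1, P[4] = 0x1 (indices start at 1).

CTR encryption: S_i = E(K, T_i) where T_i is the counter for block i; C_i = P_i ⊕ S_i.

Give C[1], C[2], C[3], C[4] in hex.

C[1]: T = 0x9, S = E(K, T) = 0x5; 0x8 ⊕ 0x5 = 0xD.
C[2]: T = 0xA, S = E(K, T) = 0x6; 0xB ⊕ 0x6 = 0xD.
C[3]: T = 0xB, S = E(K, T) = 0x7; 0x1 ⊕ 0x7 = 0x6.
C[4]: T = 0xC, S = E(K, T) = 0x8; 0x1 ⊕ 0x8 = 0x9.

C[1] = 0xD, C[2] = 0xD, C[3] = 0x6, C[4] = 0x9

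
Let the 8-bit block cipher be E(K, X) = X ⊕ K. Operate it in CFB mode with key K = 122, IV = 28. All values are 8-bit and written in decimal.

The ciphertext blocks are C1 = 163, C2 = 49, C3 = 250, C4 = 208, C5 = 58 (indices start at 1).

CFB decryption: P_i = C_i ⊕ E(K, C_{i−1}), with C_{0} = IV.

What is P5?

P5: E(K, 208) = 170; 58 ⊕ 170 = 144.

P5 = 144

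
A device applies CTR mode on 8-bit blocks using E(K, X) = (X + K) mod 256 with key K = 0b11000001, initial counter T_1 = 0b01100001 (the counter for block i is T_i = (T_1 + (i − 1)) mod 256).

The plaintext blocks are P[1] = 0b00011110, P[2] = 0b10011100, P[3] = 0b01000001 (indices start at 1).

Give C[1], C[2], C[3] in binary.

C[1] = 0b00111100, C[2] = 0b10111111, C[3] = 0b01100101

CTR encryption: S_i = E(K, T_i) where T_i is the counter for block i; C_i = P_i ⊕ S_i.
C[1]: T = 0b01100001, S = E(K, T) = 0b00100010; 0b00011110 ⊕ 0b00100010 = 0b00111100.
C[2]: T = 0b01100010, S = E(K, T) = 0b00100011; 0b10011100 ⊕ 0b00100011 = 0b10111111.
C[3]: T = 0b01100011, S = E(K, T) = 0b00100100; 0b01000001 ⊕ 0b00100100 = 0b01100101.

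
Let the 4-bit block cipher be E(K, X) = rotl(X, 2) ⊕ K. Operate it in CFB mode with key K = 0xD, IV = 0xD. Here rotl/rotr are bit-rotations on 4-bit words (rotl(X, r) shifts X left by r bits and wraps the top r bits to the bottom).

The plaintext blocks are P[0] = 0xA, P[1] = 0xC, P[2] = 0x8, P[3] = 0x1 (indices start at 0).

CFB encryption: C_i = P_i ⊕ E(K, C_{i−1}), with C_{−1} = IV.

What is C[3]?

C[0]: E(K, 0xD) = 0xA; 0xA ⊕ 0xA = 0x0.
C[1]: E(K, 0x0) = 0xD; 0xC ⊕ 0xD = 0x1.
C[2]: E(K, 0x1) = 0x9; 0x8 ⊕ 0x9 = 0x1.
C[3]: E(K, 0x1) = 0x9; 0x1 ⊕ 0x9 = 0x8.

C[3] = 0x8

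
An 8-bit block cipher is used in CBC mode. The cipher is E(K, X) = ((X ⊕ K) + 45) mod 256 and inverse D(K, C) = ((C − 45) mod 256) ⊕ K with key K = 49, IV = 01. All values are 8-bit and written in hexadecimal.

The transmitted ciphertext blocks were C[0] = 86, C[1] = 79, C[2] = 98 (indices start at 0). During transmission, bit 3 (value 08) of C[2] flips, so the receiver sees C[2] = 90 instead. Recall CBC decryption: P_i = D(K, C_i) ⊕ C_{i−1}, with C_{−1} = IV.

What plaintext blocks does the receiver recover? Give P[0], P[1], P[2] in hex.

Only C[2] changed, to 90. In CBC, a change in C_i garbles P_i and flips the same bit in P_{i+1}. Decrypting the received ciphertext:
P[0]: D(K, 86) = 08; 08 ⊕ 01 = 09.
P[1]: D(K, 79) = 7D; 7D ⊕ 86 = FB.
P[2]: D(K, 90) = 02; 02 ⊕ 79 = 7B.
Blocks that differ from the original plaintext: P[2].

P[0] = 09, P[1] = FB, P[2] = 7B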